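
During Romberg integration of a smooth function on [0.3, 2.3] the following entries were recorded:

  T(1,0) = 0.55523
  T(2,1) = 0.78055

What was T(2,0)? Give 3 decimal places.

0.724

From T(2,1) = (4·T(2,0) − T(1,0))/3, solve for T(2,0):
4·T(2,0) = 3·0.78055 + 0.55523 = 2.89688
T(2,0) = 0.72422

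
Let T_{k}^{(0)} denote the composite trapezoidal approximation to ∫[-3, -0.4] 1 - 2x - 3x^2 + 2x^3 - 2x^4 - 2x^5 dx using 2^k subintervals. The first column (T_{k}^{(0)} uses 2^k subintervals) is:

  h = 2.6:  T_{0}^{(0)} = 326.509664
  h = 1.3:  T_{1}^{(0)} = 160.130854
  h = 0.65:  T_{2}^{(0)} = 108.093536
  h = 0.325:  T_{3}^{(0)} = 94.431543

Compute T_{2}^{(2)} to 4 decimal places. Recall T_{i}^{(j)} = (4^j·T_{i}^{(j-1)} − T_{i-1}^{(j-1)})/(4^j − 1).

T_{1}^{(1)} = 160.130854 + (160.130854 − 326.509664)/3 = 104.671251
T_{2}^{(1)} = 108.093536 + (108.093536 − 160.130854)/3 = 90.747763
T_{2}^{(2)} = 90.747763 + (90.747763 − 104.671251)/15 = 89.819530

89.8195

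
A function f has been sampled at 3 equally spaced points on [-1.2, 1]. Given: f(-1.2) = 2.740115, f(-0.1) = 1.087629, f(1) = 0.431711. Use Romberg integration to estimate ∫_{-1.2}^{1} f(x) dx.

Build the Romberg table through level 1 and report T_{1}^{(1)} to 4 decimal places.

T_{0}^{(0)} (trapezoid, 1 panel, h=2.2000): 3.489009
T_{1}^{(0)} (trapezoid, 2 panels, h=1.1000): 2.940896
T_{1}^{(1)} = 2.940896 + (2.940896 − 3.489009)/3 = 2.758192

2.7582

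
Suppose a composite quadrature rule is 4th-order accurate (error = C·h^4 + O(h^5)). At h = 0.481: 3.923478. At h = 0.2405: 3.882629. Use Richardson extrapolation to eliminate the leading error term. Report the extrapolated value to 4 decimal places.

Extrapolated value = (16·A(h/2) − A(h)) / (16 − 1)
= (16·3.882629 − 3.923478) / 15
= 58.198586 / 15 = 3.879906

3.8799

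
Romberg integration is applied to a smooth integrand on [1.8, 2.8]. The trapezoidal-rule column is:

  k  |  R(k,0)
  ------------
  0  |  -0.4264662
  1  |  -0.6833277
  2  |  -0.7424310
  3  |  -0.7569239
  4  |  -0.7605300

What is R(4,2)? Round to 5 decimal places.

Richardson extrapolation on the trapezoidal column (denominator 4−1=3):
R(3,1) = (4·(-0.7569239) − (-0.7424310)) / 3 = -0.7617549
R(4,1) = (4·(-0.7605300) − (-0.7569239)) / 3 = -0.7617320
R(4,2) = (16·(-0.7617320) − (-0.7617549)) / 15 = -0.7617305
(Column j=1 coincides with Simpson's rule on the same nodes.)

-0.76173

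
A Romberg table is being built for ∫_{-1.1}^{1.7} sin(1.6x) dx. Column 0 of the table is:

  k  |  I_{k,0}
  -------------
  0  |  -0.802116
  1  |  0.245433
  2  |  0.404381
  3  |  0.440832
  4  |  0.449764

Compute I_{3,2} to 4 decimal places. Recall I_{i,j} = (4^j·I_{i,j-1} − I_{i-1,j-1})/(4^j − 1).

Richardson extrapolation on the trapezoidal column (denominator 4−1=3):
I_{2,1} = (4·0.404381 − 0.245433) / 3 = 0.457364
I_{3,1} = 0.440832 + (0.440832 − 0.404381)/3 = 0.452982
I_{3,2} = 0.452982 + (0.452982 − 0.457364)/15 = 0.452690

0.4527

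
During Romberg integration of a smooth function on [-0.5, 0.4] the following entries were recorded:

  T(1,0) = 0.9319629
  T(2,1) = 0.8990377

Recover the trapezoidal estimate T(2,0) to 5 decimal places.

0.90727

From T(2,1) = (4·T(2,0) − T(1,0))/3, solve for T(2,0):
4·T(2,0) = 3·0.8990377 + 0.9319629 = 3.6290760
T(2,0) = 0.9072690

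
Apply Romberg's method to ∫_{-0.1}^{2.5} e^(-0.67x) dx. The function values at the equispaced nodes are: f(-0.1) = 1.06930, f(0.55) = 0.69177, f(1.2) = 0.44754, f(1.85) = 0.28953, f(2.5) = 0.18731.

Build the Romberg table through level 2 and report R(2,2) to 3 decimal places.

R(0,0) (trapezoid, 1 panel, h=2.6000): 1.63359
R(1,0) (trapezoid, 2 panels, h=1.3000): 1.39860
R(2,0) (trapezoid, 4 panels, h=0.6500): 1.33714
R(1,1) = 1.39860 + (1.39860 − 1.63359)/3 = 1.32027
R(2,1) = 1.33714 + (1.33714 − 1.39860)/3 = 1.31665
R(2,2) = 1.31665 + (1.31665 − 1.32027)/15 = 1.31641

1.316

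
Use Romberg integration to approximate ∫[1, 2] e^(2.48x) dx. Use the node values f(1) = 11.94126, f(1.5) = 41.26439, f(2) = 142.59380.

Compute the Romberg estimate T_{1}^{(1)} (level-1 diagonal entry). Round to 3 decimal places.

T_{0}^{(0)} (trapezoid, 1 panel, h=1.0000): 77.26753
T_{1}^{(0)} (trapezoid, 2 panels, h=0.5000): 59.26596
T_{1}^{(1)} = 59.26596 + (59.26596 − 77.26753)/3 = 53.26544

53.265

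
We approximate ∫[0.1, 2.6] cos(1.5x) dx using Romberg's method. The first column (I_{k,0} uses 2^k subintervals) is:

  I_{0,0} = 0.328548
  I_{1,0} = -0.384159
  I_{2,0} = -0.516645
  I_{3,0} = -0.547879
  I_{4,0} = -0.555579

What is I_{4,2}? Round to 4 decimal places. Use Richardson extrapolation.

Richardson extrapolation on the trapezoidal column (denominator 4−1=3):
I_{3,1} = -0.547879 + (-0.547879 − (-0.516645))/3 = -0.558290
I_{4,1} = (4·(-0.555579) − (-0.547879)) / 3 = -0.558146
I_{4,2} = -0.558146 + (-0.558146 − (-0.558290))/15 = -0.558136

-0.5581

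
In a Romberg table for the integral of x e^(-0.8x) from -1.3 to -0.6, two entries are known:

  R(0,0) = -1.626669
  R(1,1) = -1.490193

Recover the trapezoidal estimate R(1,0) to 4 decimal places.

-1.5243

From R(1,1) = (4·R(1,0) − R(0,0))/3, solve for R(1,0):
4·R(1,0) = 3·(-1.490193) + (-1.626669) = -6.097248
R(1,0) = -1.524312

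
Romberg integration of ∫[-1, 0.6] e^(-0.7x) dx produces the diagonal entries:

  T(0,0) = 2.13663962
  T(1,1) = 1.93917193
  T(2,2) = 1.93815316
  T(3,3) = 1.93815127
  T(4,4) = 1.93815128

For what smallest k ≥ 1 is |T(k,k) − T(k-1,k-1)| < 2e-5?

|T(1,1) − T(0,0)| = 0.19746769 ≥ 2e-5
|T(2,2) − T(1,1)| = 0.00101877 ≥ 2e-5
|T(3,3) − T(2,2)| = 0.00000189 < 2e-5

k = 3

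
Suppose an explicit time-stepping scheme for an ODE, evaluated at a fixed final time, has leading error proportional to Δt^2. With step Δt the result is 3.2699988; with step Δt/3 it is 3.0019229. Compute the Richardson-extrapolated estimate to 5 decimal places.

2.96841

The leading error scales as Δt^2; refining by a factor of 3 reduces it by 3^2 = 9.
Extrapolated value = (9·A(Δt/3) − A(Δt)) / (9 − 1)
= (9·3.0019229 − 3.2699988) / 8
= 23.7473073 / 8 = 2.9684134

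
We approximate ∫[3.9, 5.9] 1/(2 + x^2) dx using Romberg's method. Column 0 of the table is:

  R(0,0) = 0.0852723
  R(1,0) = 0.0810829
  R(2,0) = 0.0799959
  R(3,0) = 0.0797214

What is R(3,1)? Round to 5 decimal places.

Richardson extrapolation on the trapezoidal column (denominator 4−1=3):
R(3,1) = 0.0797214 + (0.0797214 − 0.0799959)/3 = 0.0796299
(Column j=1 coincides with Simpson's rule on the same nodes.)

0.07963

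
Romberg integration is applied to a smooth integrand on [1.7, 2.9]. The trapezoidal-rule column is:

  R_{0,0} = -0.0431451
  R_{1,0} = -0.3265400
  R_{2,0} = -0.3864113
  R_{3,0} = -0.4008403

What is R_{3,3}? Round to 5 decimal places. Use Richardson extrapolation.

-0.40561

Richardson extrapolation on the trapezoidal column (denominator 4−1=3):
R_{1,1} = (4·(-0.3265400) − (-0.0431451)) / 3 = -0.4210050
R_{2,1} = -0.3864113 + (-0.3864113 − (-0.3265400))/3 = -0.4063684
R_{3,1} = (4·(-0.4008403) − (-0.3864113)) / 3 = -0.4056500
R_{2,2} = (16·(-0.4063684) − (-0.4210050)) / 15 = -0.4053926
R_{3,2} = (16·(-0.4056500) − (-0.4063684)) / 15 = -0.4056021
R_{3,3} = -0.4056021 + (-0.4056021 − (-0.4053926))/63 = -0.4056054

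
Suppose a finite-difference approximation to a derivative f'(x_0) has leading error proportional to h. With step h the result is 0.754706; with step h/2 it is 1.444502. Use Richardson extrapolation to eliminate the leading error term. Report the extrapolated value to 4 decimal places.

2.1343

Extrapolated value = (2·A(h/2) − A(h)) / (2 − 1)
= (2·1.444502 − 0.754706) / 1
= 2.134298 / 1 = 2.134298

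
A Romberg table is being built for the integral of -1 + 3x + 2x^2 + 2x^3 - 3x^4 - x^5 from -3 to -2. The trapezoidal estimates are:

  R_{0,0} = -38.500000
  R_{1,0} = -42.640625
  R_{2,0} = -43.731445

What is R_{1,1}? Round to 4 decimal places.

R_{1,1} = (4·(-42.640625) − (-38.500000)) / 3 = -44.020833

-44.0208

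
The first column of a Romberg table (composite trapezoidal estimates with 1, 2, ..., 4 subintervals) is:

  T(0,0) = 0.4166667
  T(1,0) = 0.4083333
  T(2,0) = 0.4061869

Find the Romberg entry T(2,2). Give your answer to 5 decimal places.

0.40547

Richardson extrapolation on the trapezoidal column (denominator 4−1=3):
T(1,1) = (4·0.4083333 − 0.4166667) / 3 = 0.4055555
T(2,1) = (4·0.4061869 − 0.4083333) / 3 = 0.4054714
T(2,2) = 0.4054714 + (0.4054714 − 0.4055555)/15 = 0.4054658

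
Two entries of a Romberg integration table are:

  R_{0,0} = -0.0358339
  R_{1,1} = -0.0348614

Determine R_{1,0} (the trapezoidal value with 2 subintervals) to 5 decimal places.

-0.03510

From R_{1,1} = (4·R_{1,0} − R_{0,0})/3, solve for R_{1,0}:
4·R_{1,0} = 3·(-0.0348614) + (-0.0358339) = -0.1404181
R_{1,0} = -0.0351045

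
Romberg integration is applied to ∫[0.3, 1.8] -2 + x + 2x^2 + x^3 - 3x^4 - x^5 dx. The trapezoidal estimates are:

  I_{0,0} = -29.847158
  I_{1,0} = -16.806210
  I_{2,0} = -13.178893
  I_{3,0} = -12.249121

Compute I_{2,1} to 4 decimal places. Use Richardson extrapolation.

-11.9698

Richardson extrapolation on the trapezoidal column (denominator 4−1=3):
I_{2,1} = (4·(-13.178893) − (-16.806210)) / 3 = -11.969787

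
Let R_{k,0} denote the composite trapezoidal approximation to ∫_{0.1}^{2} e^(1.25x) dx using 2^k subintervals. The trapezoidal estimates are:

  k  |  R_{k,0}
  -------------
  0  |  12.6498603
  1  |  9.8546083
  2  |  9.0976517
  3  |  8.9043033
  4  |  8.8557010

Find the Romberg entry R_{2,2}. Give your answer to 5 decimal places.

Richardson extrapolation on the trapezoidal column (denominator 4−1=3):
R_{1,1} = (4·9.8546083 − 12.6498603) / 3 = 8.9228576
R_{2,1} = (4·9.0976517 − 9.8546083) / 3 = 8.8453328
R_{2,2} = (16·8.8453328 − 8.9228576) / 15 = 8.8401645

8.84016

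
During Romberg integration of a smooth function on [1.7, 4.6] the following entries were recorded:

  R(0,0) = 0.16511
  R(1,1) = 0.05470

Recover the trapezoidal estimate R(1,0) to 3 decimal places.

0.082

From R(1,1) = (4·R(1,0) − R(0,0))/3, solve for R(1,0):
4·R(1,0) = 3·0.05470 + 0.16511 = 0.32921
R(1,0) = 0.08230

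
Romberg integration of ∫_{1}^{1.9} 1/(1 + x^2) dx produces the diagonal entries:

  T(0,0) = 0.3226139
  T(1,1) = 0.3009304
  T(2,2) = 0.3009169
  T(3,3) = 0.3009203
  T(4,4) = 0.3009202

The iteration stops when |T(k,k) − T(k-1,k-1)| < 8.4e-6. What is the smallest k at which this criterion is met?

|T(1,1) − T(0,0)| = 0.0216835 ≥ 8.4e-6
|T(2,2) − T(1,1)| = 0.0000135 ≥ 8.4e-6
|T(3,3) − T(2,2)| = 0.0000034 < 8.4e-6

k = 3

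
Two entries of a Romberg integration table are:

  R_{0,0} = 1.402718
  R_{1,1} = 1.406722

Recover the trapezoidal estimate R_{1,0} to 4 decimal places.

1.4057

From R_{1,1} = (4·R_{1,0} − R_{0,0})/3, solve for R_{1,0}:
4·R_{1,0} = 3·1.406722 + 1.402718 = 5.622884
R_{1,0} = 1.405721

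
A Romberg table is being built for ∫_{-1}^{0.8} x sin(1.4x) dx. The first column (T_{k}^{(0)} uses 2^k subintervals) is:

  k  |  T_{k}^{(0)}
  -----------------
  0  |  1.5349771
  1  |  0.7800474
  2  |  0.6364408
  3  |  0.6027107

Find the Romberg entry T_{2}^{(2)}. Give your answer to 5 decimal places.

0.59258

Richardson extrapolation on the trapezoidal column (denominator 4−1=3):
T_{1}^{(1)} = (4·0.7800474 − 1.5349771) / 3 = 0.5284042
T_{2}^{(1)} = (4·0.6364408 − 0.7800474) / 3 = 0.5885719
T_{2}^{(2)} = (16·0.5885719 − 0.5284042) / 15 = 0.5925831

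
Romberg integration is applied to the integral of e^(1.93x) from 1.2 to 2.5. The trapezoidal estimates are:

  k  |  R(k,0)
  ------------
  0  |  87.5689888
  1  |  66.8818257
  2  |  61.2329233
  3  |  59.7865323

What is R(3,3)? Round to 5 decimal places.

59.30127

Richardson extrapolation on the trapezoidal column (denominator 4−1=3):
R(1,1) = (4·66.8818257 − 87.5689888) / 3 = 59.9861047
R(2,1) = 61.2329233 + (61.2329233 − 66.8818257)/3 = 59.3499558
R(3,1) = 59.7865323 + (59.7865323 − 61.2329233)/3 = 59.3044020
R(2,2) = 59.3499558 + (59.3499558 − 59.9861047)/15 = 59.3075459
R(3,2) = 59.3044020 + (59.3044020 − 59.3499558)/15 = 59.3013651
R(3,3) = 59.3013651 + (59.3013651 − 59.3075459)/63 = 59.3012670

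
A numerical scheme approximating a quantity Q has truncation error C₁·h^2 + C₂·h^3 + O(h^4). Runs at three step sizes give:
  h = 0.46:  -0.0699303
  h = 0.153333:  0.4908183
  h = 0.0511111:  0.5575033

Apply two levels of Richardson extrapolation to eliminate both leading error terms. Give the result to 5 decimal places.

0.56603

First eliminate the h^2 term (factor 3^2 = 9):
  B₁ = (9·0.4908183 − (-0.0699303))/8 = 0.5609119
  B₂ = (9·0.5575033 − 0.4908183)/8 = 0.5658389
Then eliminate the h^3 term (factor 3^3 = 27):
  (27·0.5658389 − 0.5609119)/26 = 0.5660284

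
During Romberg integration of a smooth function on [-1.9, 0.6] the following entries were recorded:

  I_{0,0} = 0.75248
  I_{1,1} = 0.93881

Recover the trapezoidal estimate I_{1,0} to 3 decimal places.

0.892

From I_{1,1} = (4·I_{1,0} − I_{0,0})/3, solve for I_{1,0}:
4·I_{1,0} = 3·0.93881 + 0.75248 = 3.56891
I_{1,0} = 0.89223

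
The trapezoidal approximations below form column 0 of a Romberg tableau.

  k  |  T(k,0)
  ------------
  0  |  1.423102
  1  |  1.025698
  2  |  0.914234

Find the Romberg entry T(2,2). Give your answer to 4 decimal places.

Richardson extrapolation on the trapezoidal column (denominator 4−1=3):
T(1,1) = (4·1.025698 − 1.423102) / 3 = 0.893230
T(2,1) = 0.914234 + (0.914234 − 1.025698)/3 = 0.877079
T(2,2) = (16·0.877079 − 0.893230) / 15 = 0.876002

0.8760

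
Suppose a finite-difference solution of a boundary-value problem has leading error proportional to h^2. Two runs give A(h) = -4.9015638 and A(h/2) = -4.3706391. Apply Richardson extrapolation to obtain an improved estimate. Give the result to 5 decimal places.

-4.19366

The leading error scales as h^2; refining by a factor of 2 reduces it by 2^2 = 4.
Extrapolated value = (4·A(h/2) − A(h)) / (4 − 1)
= (4·(-4.3706391) − (-4.9015638)) / 3
= -12.5809926 / 3 = -4.1936642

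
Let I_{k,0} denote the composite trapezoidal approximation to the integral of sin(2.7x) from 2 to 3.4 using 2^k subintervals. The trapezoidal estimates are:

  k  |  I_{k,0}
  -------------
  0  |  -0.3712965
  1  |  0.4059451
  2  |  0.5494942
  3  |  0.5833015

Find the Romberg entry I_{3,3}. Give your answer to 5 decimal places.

0.59441

I_{1,1} = (4·0.4059451 − (-0.3712965)) / 3 = 0.6650256
I_{2,1} = 0.5494942 + (0.5494942 − 0.4059451)/3 = 0.5973439
I_{3,1} = (4·0.5833015 − 0.5494942) / 3 = 0.5945706
I_{2,2} = 0.5973439 + (0.5973439 − 0.6650256)/15 = 0.5928318
I_{3,2} = 0.5945706 + (0.5945706 − 0.5973439)/15 = 0.5943857
I_{3,3} = (64·0.5943857 − 0.5928318) / 63 = 0.5944104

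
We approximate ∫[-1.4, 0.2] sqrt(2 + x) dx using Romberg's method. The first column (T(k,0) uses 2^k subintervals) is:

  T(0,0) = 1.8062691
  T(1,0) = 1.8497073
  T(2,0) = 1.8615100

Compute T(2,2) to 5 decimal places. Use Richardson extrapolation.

Richardson extrapolation on the trapezoidal column (denominator 4−1=3):
T(1,1) = (4·1.8497073 − 1.8062691) / 3 = 1.8641867
T(2,1) = 1.8615100 + (1.8615100 − 1.8497073)/3 = 1.8654442
T(2,2) = (16·1.8654442 − 1.8641867) / 15 = 1.8655280

1.86553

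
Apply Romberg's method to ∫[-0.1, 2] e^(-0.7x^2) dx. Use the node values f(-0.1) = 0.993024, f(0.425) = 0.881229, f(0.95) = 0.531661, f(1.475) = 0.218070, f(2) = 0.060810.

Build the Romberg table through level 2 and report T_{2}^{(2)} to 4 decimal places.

T_{0}^{(0)} (trapezoid, 1 panel, h=2.1000): 1.106526
T_{1}^{(0)} (trapezoid, 2 panels, h=1.0500): 1.111507
T_{2}^{(0)} (trapezoid, 4 panels, h=0.5250): 1.132885
T_{1}^{(1)} = 1.111507 + (1.111507 − 1.106526)/3 = 1.113167
T_{2}^{(1)} = 1.132885 + (1.132885 − 1.111507)/3 = 1.140011
T_{2}^{(2)} = 1.140011 + (1.140011 − 1.113167)/15 = 1.141801

1.1418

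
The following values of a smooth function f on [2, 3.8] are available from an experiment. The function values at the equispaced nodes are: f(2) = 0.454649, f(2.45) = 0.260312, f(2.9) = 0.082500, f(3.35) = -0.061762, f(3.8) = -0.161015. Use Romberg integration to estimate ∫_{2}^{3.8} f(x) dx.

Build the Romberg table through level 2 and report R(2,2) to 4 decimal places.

R(0,0) (trapezoid, 1 panel, h=1.8000): 0.264271
R(1,0) (trapezoid, 2 panels, h=0.9000): 0.206385
R(2,0) (trapezoid, 4 panels, h=0.4500): 0.192540
R(1,1) = 0.206385 + (0.206385 − 0.264271)/3 = 0.187090
R(2,1) = 0.192540 + (0.192540 − 0.206385)/3 = 0.187925
R(2,2) = 0.187925 + (0.187925 − 0.187090)/15 = 0.187981

0.1880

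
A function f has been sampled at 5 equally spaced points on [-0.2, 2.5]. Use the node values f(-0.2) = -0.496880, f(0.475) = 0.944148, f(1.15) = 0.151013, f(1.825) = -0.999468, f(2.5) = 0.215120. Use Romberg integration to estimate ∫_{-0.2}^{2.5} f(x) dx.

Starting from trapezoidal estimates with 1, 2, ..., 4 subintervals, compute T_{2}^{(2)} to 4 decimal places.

T_{0}^{(0)} (trapezoid, 1 panel, h=2.7000): -0.380376
T_{1}^{(0)} (trapezoid, 2 panels, h=1.3500): 0.013680
T_{2}^{(0)} (trapezoid, 4 panels, h=0.6750): -0.030501
T_{1}^{(1)} = 0.013680 + (0.013680 − (-0.380376))/3 = 0.145032
T_{2}^{(1)} = -0.030501 + (-0.030501 − 0.013680)/3 = -0.045228
T_{2}^{(2)} = -0.045228 + (-0.045228 − 0.145032)/15 = -0.057912

-0.0579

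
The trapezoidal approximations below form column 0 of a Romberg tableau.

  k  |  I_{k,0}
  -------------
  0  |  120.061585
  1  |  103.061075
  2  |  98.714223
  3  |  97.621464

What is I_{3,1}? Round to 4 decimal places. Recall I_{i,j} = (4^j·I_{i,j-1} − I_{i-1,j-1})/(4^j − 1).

97.2572

I_{3,1} = (4·97.621464 − 98.714223) / 3 = 97.257211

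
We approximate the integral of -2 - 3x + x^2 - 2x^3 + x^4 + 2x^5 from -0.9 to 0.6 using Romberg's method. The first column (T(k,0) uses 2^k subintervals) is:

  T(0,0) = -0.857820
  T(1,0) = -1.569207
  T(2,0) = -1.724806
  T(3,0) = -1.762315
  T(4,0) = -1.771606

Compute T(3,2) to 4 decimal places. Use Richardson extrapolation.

-1.7747

T(2,1) = -1.724806 + (-1.724806 − (-1.569207))/3 = -1.776672
T(3,1) = (4·(-1.762315) − (-1.724806)) / 3 = -1.774818
T(3,2) = -1.774818 + (-1.774818 − (-1.776672))/15 = -1.774694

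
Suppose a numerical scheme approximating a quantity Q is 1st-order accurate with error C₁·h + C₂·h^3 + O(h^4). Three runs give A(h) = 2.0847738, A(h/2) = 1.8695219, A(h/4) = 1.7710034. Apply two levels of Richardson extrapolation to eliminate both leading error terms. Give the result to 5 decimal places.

1.67509

First eliminate the h term (factor 2^1 = 2):
  B₁ = (2·1.8695219 − 2.0847738)/1 = 1.6542700
  B₂ = (2·1.7710034 − 1.8695219)/1 = 1.6724849
Then eliminate the h^3 term (factor 2^3 = 8):
  (8·1.6724849 − 1.6542700)/7 = 1.6750870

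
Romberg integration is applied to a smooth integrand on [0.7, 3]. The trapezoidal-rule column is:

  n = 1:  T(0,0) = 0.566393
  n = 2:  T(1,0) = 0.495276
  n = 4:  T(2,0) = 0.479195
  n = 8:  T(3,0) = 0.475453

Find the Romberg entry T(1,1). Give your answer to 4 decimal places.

Richardson extrapolation on the trapezoidal column (denominator 4−1=3):
T(1,1) = (4·0.495276 − 0.566393) / 3 = 0.471570

0.4716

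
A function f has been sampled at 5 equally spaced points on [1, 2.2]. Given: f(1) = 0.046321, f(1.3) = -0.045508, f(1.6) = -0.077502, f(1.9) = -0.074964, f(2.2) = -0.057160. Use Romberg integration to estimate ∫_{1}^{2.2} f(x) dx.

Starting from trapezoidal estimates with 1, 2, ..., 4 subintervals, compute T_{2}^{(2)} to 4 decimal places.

-0.0648

T_{0}^{(0)} (trapezoid, 1 panel, h=1.2000): -0.006503
T_{1}^{(0)} (trapezoid, 2 panels, h=0.6000): -0.049753
T_{2}^{(0)} (trapezoid, 4 panels, h=0.3000): -0.061018
T_{1}^{(1)} = -0.049753 + (-0.049753 − (-0.006503))/3 = -0.064170
T_{2}^{(1)} = -0.061018 + (-0.061018 − (-0.049753))/3 = -0.064773
T_{2}^{(2)} = -0.064773 + (-0.064773 − (-0.064170))/15 = -0.064813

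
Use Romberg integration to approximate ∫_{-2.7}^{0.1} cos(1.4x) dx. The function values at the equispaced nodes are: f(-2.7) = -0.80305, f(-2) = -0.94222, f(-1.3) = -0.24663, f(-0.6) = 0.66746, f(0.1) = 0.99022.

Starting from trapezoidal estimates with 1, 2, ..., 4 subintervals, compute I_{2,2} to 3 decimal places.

-0.325

I_{0,0} (trapezoid, 1 panel, h=2.8000): 0.26204
I_{1,0} (trapezoid, 2 panels, h=1.4000): -0.21426
I_{2,0} (trapezoid, 4 panels, h=0.7000): -0.29946
I_{1,1} = -0.21426 + (-0.21426 − 0.26204)/3 = -0.37303
I_{2,1} = -0.29946 + (-0.29946 − (-0.21426))/3 = -0.32786
I_{2,2} = -0.32786 + (-0.32786 − (-0.37303))/15 = -0.32485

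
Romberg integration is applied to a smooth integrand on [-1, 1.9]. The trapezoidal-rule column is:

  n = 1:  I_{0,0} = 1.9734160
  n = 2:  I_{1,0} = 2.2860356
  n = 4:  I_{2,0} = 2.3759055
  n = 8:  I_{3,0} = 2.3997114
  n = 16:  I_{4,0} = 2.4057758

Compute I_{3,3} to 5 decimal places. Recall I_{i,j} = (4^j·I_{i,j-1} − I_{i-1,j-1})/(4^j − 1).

2.40778

Richardson extrapolation on the trapezoidal column (denominator 4−1=3):
I_{1,1} = (4·2.2860356 − 1.9734160) / 3 = 2.3902421
I_{2,1} = 2.3759055 + (2.3759055 − 2.2860356)/3 = 2.4058621
I_{3,1} = (4·2.3997114 − 2.3759055) / 3 = 2.4076467
I_{2,2} = 2.4058621 + (2.4058621 − 2.3902421)/15 = 2.4069034
I_{3,2} = 2.4076467 + (2.4076467 − 2.4058621)/15 = 2.4077657
I_{3,3} = 2.4077657 + (2.4077657 − 2.4069034)/63 = 2.4077794
(Column j=1 coincides with Simpson's rule on the same nodes.)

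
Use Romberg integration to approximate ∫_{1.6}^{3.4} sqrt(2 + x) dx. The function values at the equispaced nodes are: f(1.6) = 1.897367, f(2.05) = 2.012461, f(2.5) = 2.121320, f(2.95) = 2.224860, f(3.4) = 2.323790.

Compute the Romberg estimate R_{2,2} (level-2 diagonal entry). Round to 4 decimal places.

R_{0,0} (trapezoid, 1 panel, h=1.8000): 3.799041
R_{1,0} (trapezoid, 2 panels, h=0.9000): 3.808709
R_{2,0} (trapezoid, 4 panels, h=0.4500): 3.811149
R_{1,1} = 3.808709 + (3.808709 − 3.799041)/3 = 3.811932
R_{2,1} = 3.811149 + (3.811149 − 3.808709)/3 = 3.811962
R_{2,2} = 3.811962 + (3.811962 − 3.811932)/15 = 3.811964

3.8120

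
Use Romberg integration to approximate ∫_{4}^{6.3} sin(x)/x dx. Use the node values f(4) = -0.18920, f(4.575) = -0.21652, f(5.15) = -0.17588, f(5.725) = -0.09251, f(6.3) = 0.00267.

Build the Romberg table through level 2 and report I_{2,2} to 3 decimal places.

I_{0,0} (trapezoid, 1 panel, h=2.3000): -0.21451
I_{1,0} (trapezoid, 2 panels, h=1.1500): -0.30952
I_{2,0} (trapezoid, 4 panels, h=0.5750): -0.33245
I_{1,1} = -0.30952 + (-0.30952 − (-0.21451))/3 = -0.34119
I_{2,1} = -0.33245 + (-0.33245 − (-0.30952))/3 = -0.34009
I_{2,2} = -0.34009 + (-0.34009 − (-0.34119))/15 = -0.34002

-0.340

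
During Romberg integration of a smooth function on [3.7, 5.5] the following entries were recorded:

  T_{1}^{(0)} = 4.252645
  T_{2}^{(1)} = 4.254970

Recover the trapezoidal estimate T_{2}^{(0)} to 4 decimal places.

From T_{2}^{(1)} = (4·T_{2}^{(0)} − T_{1}^{(0)})/3, solve for T_{2}^{(0)}:
4·T_{2}^{(0)} = 3·4.254970 + 4.252645 = 17.017555
T_{2}^{(0)} = 4.254389

4.2544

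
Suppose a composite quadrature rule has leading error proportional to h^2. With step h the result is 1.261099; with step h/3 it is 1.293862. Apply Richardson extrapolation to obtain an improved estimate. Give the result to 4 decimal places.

1.2980

Extrapolated value = (9·A(h/3) − A(h)) / (9 − 1)
= (9·1.293862 − 1.261099) / 8
= 10.383659 / 8 = 1.297957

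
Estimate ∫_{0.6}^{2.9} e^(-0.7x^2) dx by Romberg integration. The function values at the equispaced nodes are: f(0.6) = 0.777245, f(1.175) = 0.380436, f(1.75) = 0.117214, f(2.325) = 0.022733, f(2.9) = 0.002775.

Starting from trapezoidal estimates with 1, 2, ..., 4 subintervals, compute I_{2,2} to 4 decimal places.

0.5052

I_{0,0} (trapezoid, 1 panel, h=2.3000): 0.897023
I_{1,0} (trapezoid, 2 panels, h=1.1500): 0.583308
I_{2,0} (trapezoid, 4 panels, h=0.5750): 0.523476
I_{1,1} = 0.583308 + (0.583308 − 0.897023)/3 = 0.478736
I_{2,1} = 0.523476 + (0.523476 − 0.583308)/3 = 0.503532
I_{2,2} = 0.503532 + (0.503532 − 0.478736)/15 = 0.505185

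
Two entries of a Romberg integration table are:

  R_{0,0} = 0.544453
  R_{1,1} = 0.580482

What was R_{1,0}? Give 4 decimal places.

0.5715

From R_{1,1} = (4·R_{1,0} − R_{0,0})/3, solve for R_{1,0}:
4·R_{1,0} = 3·0.580482 + 0.544453 = 2.285899
R_{1,0} = 0.571475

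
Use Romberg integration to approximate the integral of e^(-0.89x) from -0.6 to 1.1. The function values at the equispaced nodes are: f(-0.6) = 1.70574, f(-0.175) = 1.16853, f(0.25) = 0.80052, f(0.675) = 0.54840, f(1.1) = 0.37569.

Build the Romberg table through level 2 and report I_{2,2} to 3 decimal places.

1.494

I_{0,0} (trapezoid, 1 panel, h=1.7000): 1.76922
I_{1,0} (trapezoid, 2 panels, h=0.8500): 1.56505
I_{2,0} (trapezoid, 4 panels, h=0.4250): 1.51222
I_{1,1} = 1.56505 + (1.56505 − 1.76922)/3 = 1.49699
I_{2,1} = 1.51222 + (1.51222 − 1.56505)/3 = 1.49461
I_{2,2} = 1.49461 + (1.49461 − 1.49699)/15 = 1.49445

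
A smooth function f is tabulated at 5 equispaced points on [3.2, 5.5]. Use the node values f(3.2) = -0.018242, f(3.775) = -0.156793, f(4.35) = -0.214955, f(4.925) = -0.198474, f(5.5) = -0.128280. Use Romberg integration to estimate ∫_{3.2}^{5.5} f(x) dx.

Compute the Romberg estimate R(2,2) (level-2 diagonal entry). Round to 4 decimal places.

R(0,0) (trapezoid, 1 panel, h=2.3000): -0.168500
R(1,0) (trapezoid, 2 panels, h=1.1500): -0.331448
R(2,0) (trapezoid, 4 panels, h=0.5750): -0.370003
R(1,1) = -0.331448 + (-0.331448 − (-0.168500))/3 = -0.385764
R(2,1) = -0.370003 + (-0.370003 − (-0.331448))/3 = -0.382855
R(2,2) = -0.382855 + (-0.382855 − (-0.385764))/15 = -0.382661

-0.3827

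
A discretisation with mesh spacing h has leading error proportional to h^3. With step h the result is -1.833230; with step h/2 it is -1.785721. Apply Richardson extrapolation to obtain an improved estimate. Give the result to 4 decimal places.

-1.7789

Extrapolated value = (8·A(h/2) − A(h)) / (8 − 1)
= (8·(-1.785721) − (-1.833230)) / 7
= -12.452538 / 7 = -1.778934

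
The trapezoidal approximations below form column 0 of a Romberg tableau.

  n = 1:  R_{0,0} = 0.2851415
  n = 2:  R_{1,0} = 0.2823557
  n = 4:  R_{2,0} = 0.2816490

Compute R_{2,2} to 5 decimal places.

Richardson extrapolation on the trapezoidal column (denominator 4−1=3):
R_{1,1} = (4·0.2823557 − 0.2851415) / 3 = 0.2814271
R_{2,1} = (4·0.2816490 − 0.2823557) / 3 = 0.2814134
R_{2,2} = (16·0.2814134 − 0.2814271) / 15 = 0.2814125
(Column j=1 coincides with Simpson's rule on the same nodes.)

0.28141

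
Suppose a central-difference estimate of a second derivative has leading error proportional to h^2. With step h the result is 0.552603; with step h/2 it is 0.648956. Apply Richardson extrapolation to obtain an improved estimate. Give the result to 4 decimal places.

0.6811

The leading error scales as h^2; refining by a factor of 2 reduces it by 2^2 = 4.
Extrapolated value = (4·A(h/2) − A(h)) / (4 − 1)
= (4·0.648956 − 0.552603) / 3
= 2.043221 / 3 = 0.681074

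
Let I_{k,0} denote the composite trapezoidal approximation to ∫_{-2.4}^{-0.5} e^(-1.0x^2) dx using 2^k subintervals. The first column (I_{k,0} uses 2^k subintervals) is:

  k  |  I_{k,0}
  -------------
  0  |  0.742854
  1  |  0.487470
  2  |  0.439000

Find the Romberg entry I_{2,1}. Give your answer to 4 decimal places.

I_{2,1} = 0.439000 + (0.439000 − 0.487470)/3 = 0.422843

0.4228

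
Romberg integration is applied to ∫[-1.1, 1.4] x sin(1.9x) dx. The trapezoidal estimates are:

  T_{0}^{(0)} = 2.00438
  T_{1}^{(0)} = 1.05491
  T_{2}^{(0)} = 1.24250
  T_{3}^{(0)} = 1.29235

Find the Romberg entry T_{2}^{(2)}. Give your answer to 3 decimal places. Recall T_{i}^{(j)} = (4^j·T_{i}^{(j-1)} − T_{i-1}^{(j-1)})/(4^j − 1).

Richardson extrapolation on the trapezoidal column (denominator 4−1=3):
T_{1}^{(1)} = (4·1.05491 − 2.00438) / 3 = 0.73842
T_{2}^{(1)} = 1.24250 + (1.24250 − 1.05491)/3 = 1.30503
T_{2}^{(2)} = 1.30503 + (1.30503 − 0.73842)/15 = 1.34280
(Column j=1 coincides with Simpson's rule on the same nodes.)

1.343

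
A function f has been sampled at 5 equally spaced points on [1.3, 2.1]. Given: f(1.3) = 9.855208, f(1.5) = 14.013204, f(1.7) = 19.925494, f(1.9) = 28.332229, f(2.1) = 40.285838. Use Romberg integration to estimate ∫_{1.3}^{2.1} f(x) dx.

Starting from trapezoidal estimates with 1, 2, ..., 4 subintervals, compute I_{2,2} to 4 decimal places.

17.2902

I_{0,0} (trapezoid, 1 panel, h=0.8000): 20.056418
I_{1,0} (trapezoid, 2 panels, h=0.4000): 17.998407
I_{2,0} (trapezoid, 4 panels, h=0.2000): 17.468290
I_{1,1} = 17.998407 + (17.998407 − 20.056418)/3 = 17.312403
I_{2,1} = 17.468290 + (17.468290 − 17.998407)/3 = 17.291584
I_{2,2} = 17.291584 + (17.291584 − 17.312403)/15 = 17.290196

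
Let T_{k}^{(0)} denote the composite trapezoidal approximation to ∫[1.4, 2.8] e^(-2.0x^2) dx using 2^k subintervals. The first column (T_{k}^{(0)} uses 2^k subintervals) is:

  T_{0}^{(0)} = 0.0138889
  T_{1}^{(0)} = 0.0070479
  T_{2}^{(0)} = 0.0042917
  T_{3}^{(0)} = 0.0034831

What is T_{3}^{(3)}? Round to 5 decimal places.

T_{1}^{(1)} = (4·0.0070479 − 0.0138889) / 3 = 0.0047676
T_{2}^{(1)} = (4·0.0042917 − 0.0070479) / 3 = 0.0033730
T_{3}^{(1)} = (4·0.0034831 − 0.0042917) / 3 = 0.0032136
T_{2}^{(2)} = (16·0.0033730 − 0.0047676) / 15 = 0.0032800
T_{3}^{(2)} = (16·0.0032136 − 0.0033730) / 15 = 0.0032030
T_{3}^{(3)} = 0.0032030 + (0.0032030 − 0.0032800)/63 = 0.0032018
(Column j=1 coincides with Simpson's rule on the same nodes.)

0.00320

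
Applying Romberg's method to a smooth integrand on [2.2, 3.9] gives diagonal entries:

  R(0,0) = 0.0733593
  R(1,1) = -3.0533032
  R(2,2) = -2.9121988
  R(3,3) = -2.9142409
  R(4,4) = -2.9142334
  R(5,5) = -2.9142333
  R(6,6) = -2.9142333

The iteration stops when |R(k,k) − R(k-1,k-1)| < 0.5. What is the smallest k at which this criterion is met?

|R(1,1) − R(0,0)| = 3.1266625 ≥ 0.5
|R(2,2) − R(1,1)| = 0.1411044 < 0.5

k = 2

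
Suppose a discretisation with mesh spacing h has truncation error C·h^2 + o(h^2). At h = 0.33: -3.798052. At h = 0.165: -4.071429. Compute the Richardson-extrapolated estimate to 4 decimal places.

Extrapolated value = (4·A(h/2) − A(h)) / (4 − 1)
= (4·(-4.071429) − (-3.798052)) / 3
= -12.487664 / 3 = -4.162555

-4.1626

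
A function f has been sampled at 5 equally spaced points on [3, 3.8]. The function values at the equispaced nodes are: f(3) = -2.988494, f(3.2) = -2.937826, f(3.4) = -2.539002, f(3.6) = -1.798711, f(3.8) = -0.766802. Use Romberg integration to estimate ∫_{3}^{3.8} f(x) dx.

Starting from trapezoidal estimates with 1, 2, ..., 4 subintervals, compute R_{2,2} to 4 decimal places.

R_{0,0} (trapezoid, 1 panel, h=0.8000): -1.502118
R_{1,0} (trapezoid, 2 panels, h=0.4000): -1.766660
R_{2,0} (trapezoid, 4 panels, h=0.2000): -1.830637
R_{1,1} = -1.766660 + (-1.766660 − (-1.502118))/3 = -1.854841
R_{2,1} = -1.830637 + (-1.830637 − (-1.766660))/3 = -1.851963
R_{2,2} = -1.851963 + (-1.851963 − (-1.854841))/15 = -1.851771

-1.8518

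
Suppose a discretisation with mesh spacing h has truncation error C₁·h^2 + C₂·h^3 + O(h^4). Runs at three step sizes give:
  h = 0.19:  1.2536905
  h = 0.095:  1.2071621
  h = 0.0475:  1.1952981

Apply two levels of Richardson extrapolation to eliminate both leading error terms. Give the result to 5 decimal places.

First eliminate the h^2 term (factor 2^2 = 4):
  B₁ = (4·1.2071621 − 1.2536905)/3 = 1.1916526
  B₂ = (4·1.1952981 − 1.2071621)/3 = 1.1913434
Then eliminate the h^3 term (factor 2^3 = 8):
  (8·1.1913434 − 1.1916526)/7 = 1.1912992

1.19130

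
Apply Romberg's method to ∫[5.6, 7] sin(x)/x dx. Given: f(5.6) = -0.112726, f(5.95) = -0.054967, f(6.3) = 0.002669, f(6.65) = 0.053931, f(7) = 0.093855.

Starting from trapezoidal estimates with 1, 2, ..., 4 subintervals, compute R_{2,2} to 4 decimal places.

R_{0,0} (trapezoid, 1 panel, h=1.4000): -0.013210
R_{1,0} (trapezoid, 2 panels, h=0.7000): -0.004737
R_{2,0} (trapezoid, 4 panels, h=0.3500): -0.002731
R_{1,1} = -0.004737 + (-0.004737 − (-0.013210))/3 = -0.001913
R_{2,1} = -0.002731 + (-0.002731 − (-0.004737))/3 = -0.002062
R_{2,2} = -0.002062 + (-0.002062 − (-0.001913))/15 = -0.002072

-0.0021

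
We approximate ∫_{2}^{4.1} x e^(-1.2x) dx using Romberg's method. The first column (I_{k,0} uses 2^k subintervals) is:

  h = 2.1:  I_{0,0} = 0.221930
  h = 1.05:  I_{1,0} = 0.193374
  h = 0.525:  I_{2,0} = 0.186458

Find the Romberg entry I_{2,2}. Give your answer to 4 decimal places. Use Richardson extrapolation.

Richardson extrapolation on the trapezoidal column (denominator 4−1=3):
I_{1,1} = 0.193374 + (0.193374 − 0.221930)/3 = 0.183855
I_{2,1} = 0.186458 + (0.186458 − 0.193374)/3 = 0.184153
I_{2,2} = 0.184153 + (0.184153 − 0.183855)/15 = 0.184173

0.1842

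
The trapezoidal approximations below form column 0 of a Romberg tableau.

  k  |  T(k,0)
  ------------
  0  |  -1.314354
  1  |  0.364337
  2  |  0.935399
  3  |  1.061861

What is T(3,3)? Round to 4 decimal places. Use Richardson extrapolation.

Richardson extrapolation on the trapezoidal column (denominator 4−1=3):
T(1,1) = 0.364337 + (0.364337 − (-1.314354))/3 = 0.923901
T(2,1) = 0.935399 + (0.935399 − 0.364337)/3 = 1.125753
T(3,1) = 1.061861 + (1.061861 − 0.935399)/3 = 1.104015
T(2,2) = (16·1.125753 − 0.923901) / 15 = 1.139210
T(3,2) = 1.104015 + (1.104015 − 1.125753)/15 = 1.102566
T(3,3) = 1.102566 + (1.102566 − 1.139210)/63 = 1.101984

1.1020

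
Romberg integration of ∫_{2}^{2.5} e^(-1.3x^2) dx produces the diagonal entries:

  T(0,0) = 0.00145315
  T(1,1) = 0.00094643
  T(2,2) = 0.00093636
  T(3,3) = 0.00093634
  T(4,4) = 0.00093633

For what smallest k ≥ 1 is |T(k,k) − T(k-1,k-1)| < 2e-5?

|T(1,1) − T(0,0)| = 0.00050672 ≥ 2e-5
|T(2,2) − T(1,1)| = 0.00001007 < 2e-5

k = 2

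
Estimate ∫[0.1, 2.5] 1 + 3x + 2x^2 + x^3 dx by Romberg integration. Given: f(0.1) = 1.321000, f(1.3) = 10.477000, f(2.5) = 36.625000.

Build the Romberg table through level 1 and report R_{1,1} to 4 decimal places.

31.9416

R_{0,0} (trapezoid, 1 panel, h=2.4000): 45.535200
R_{1,0} (trapezoid, 2 panels, h=1.2000): 35.340000
R_{1,1} = 35.340000 + (35.340000 − 45.535200)/3 = 31.941600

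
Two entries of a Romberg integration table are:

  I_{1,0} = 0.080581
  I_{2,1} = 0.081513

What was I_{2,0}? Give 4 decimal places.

From I_{2,1} = (4·I_{2,0} − I_{1,0})/3, solve for I_{2,0}:
4·I_{2,0} = 3·0.081513 + 0.080581 = 0.325120
I_{2,0} = 0.081280

0.0813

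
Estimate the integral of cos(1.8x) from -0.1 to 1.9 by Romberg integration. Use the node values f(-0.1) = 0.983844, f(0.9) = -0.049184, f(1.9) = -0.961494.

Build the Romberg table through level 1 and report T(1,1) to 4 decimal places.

-0.0581

T(0,0) (trapezoid, 1 panel, h=2.0000): 0.022350
T(1,0) (trapezoid, 2 panels, h=1.0000): -0.038009
T(1,1) = -0.038009 + (-0.038009 − 0.022350)/3 = -0.058129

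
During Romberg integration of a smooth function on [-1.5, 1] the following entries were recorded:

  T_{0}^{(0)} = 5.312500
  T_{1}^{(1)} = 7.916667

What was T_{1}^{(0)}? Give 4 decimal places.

7.2656

From T_{1}^{(1)} = (4·T_{1}^{(0)} − T_{0}^{(0)})/3, solve for T_{1}^{(0)}:
4·T_{1}^{(0)} = 3·7.916667 + 5.312500 = 29.062501
T_{1}^{(0)} = 7.265625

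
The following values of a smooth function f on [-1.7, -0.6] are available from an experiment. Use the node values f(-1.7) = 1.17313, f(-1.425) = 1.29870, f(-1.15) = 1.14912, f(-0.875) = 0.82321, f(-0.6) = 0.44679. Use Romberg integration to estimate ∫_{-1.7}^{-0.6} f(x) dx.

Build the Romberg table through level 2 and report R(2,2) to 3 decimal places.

1.137

R(0,0) (trapezoid, 1 panel, h=1.1000): 0.89096
R(1,0) (trapezoid, 2 panels, h=0.5500): 1.07749
R(2,0) (trapezoid, 4 panels, h=0.2750): 1.12227
R(1,1) = 1.07749 + (1.07749 − 0.89096)/3 = 1.13967
R(2,1) = 1.12227 + (1.12227 − 1.07749)/3 = 1.13720
R(2,2) = 1.13720 + (1.13720 − 1.13967)/15 = 1.13704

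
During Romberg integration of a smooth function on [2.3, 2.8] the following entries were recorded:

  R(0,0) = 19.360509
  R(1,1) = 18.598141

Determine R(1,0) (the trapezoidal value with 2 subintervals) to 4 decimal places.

From R(1,1) = (4·R(1,0) − R(0,0))/3, solve for R(1,0):
4·R(1,0) = 3·18.598141 + 19.360509 = 75.154932
R(1,0) = 18.788733

18.7887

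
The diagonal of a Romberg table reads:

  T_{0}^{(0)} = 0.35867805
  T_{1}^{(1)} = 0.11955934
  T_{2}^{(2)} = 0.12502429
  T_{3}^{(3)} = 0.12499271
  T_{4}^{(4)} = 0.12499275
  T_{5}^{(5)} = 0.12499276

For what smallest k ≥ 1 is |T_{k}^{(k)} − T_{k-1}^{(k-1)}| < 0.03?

|T_{1}^{(1)} − T_{0}^{(0)}| = 0.23911871 ≥ 0.03
|T_{2}^{(2)} − T_{1}^{(1)}| = 0.00546495 < 0.03

k = 2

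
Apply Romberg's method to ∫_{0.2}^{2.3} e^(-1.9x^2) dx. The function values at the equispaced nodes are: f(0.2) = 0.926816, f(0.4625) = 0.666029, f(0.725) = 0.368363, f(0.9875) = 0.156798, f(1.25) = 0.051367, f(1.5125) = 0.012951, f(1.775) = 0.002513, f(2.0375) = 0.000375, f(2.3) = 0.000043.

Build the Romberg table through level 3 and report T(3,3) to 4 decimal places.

0.4483

T(0,0) (trapezoid, 1 panel, h=2.1000): 0.973202
T(1,0) (trapezoid, 2 panels, h=1.0500): 0.540536
T(2,0) (trapezoid, 4 panels, h=0.5250): 0.464978
T(3,0) (trapezoid, 8 panels, h=0.2625): 0.451979
T(1,1) = 0.540536 + (0.540536 − 0.973202)/3 = 0.396314
T(2,1) = 0.464978 + (0.464978 − 0.540536)/3 = 0.439792
T(3,1) = 0.451979 + (0.451979 − 0.464978)/3 = 0.447646
T(2,2) = 0.439792 + (0.439792 − 0.396314)/15 = 0.442691
T(3,2) = 0.447646 + (0.447646 − 0.439792)/15 = 0.448170
T(3,3) = 0.448170 + (0.448170 − 0.442691)/63 = 0.448257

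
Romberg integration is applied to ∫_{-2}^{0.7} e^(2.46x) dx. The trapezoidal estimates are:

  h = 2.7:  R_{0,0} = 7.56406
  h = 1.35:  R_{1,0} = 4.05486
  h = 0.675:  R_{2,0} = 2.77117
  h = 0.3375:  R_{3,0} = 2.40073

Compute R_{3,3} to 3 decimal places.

R_{1,1} = 4.05486 + (4.05486 − 7.56406)/3 = 2.88513
R_{2,1} = (4·2.77117 − 4.05486) / 3 = 2.34327
R_{3,1} = 2.40073 + (2.40073 − 2.77117)/3 = 2.27725
R_{2,2} = 2.34327 + (2.34327 − 2.88513)/15 = 2.30715
R_{3,2} = (16·2.27725 − 2.34327) / 15 = 2.27285
R_{3,3} = 2.27285 + (2.27285 − 2.30715)/63 = 2.27231

2.272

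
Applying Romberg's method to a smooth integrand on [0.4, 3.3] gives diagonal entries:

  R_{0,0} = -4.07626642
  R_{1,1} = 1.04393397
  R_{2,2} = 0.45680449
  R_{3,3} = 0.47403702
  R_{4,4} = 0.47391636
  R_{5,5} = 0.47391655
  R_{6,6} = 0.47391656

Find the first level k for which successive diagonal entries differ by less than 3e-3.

k = 4

|R_{1,1} − R_{0,0}| = 5.12020039 ≥ 3e-3
|R_{2,2} − R_{1,1}| = 0.58712948 ≥ 3e-3
|R_{3,3} − R_{2,2}| = 0.01723253 ≥ 3e-3
|R_{4,4} − R_{3,3}| = 0.00012066 < 3e-3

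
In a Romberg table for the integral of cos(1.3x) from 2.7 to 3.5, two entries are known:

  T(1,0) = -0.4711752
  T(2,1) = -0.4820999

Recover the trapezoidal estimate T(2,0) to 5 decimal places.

-0.47937

From T(2,1) = (4·T(2,0) − T(1,0))/3, solve for T(2,0):
4·T(2,0) = 3·(-0.4820999) + (-0.4711752) = -1.9174749
T(2,0) = -0.4793687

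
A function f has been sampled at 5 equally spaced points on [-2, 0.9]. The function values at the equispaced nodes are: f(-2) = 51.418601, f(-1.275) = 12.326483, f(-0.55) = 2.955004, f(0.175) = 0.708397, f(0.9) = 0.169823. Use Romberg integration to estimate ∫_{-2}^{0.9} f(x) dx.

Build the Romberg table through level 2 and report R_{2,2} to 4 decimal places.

26.2191

R_{0,0} (trapezoid, 1 panel, h=2.9000): 74.803215
R_{1,0} (trapezoid, 2 panels, h=1.4500): 41.686363
R_{2,0} (trapezoid, 4 panels, h=0.7250): 30.293470
R_{1,1} = 41.686363 + (41.686363 − 74.803215)/3 = 30.647412
R_{2,1} = 30.293470 + (30.293470 − 41.686363)/3 = 26.495839
R_{2,2} = 26.495839 + (26.495839 − 30.647412)/15 = 26.219067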